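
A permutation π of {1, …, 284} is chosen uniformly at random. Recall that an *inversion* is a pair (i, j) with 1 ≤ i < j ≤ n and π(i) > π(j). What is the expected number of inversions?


Write X = Σ X_I over the C(284, 2) = 40186 pairs i < j, with X_I the indicator of one inversion.
There are 40186 indicators.
For each fixed pair i < j, the values π(i) and π(j) are two distinct elements of {1, …, 284} in uniformly random order; by symmetry P[π(i) > π(j)] = 1/2.
By linearity: E[X] = 40186 · (1/2) = C(284, 2) · (1/2) = 40186/2 = 20093 ≈ 20093.00000.

E[X] = 20093 = 20093.00000.


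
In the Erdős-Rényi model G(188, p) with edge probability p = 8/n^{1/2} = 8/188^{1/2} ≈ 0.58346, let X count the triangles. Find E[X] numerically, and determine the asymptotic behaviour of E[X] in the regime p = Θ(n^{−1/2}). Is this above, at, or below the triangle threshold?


Number of potential triangles: C(188, 3) = 1089836.
Each occurs with probability p³ ≈ (0.58346)³ ≈ 1.9862467e-01.
By linearity: E[X] = C(188, 3)·p³ ≈ 1089836 · 1.9862467e-01 ≈ 216468.31506.
Since α = 1/2 < 1, p = c/n^{1/2} ≫ 1/n is above the triangle threshold p ~ 1/n. Asymptotically E[X] ~ (c³/6)·n^{3(1−α)} = (8³/6)·n^{1.5} → ∞; triangles are abundant w.h.p.

E[X] ≈ 216468.31506; in regime p = Θ(1/n^{1/2}) E[X] diverges (above the triangle threshold p ~ 1/n).


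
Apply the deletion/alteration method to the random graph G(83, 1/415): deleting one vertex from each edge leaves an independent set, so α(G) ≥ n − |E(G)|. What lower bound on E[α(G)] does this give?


E[|E(G)|] = C(83, 2)·p = 3403 · (1/415) = 41/5.
E[α(G)] ≥ n − E[|E(G)|] = 83 − 41/5 = 374/5.
Numerically: ≈ 74.8000.
(This is only a lower bound; the true E[α(G)] may be larger.)

E[α(G)] ≥ 374/5 ≈ 74.8000.


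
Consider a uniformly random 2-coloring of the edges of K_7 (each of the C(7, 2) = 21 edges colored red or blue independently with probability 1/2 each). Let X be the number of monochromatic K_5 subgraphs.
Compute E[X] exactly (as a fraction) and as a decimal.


Let X = Σ_S X_S over the C(7, 5) = 21 subsets S of size 5, where X_S = 1 if the K_5 on S is monochromatic.
For a fixed S, the K_5 on S has C(5, 2) = 10 edges. P[all 10 edges red] = (1/2)^10, and likewise for blue, so P[monochromatic] = 2·(1/2)^10 = 2^{1 − 10} = 1/512.
By linearity of expectation: E[X] = C(7, 5) · 2^{1 − 10} = 21 · 1/512 = 21/512.
Numerically: E[X] ≈ 0.041.

E[X] = C(7,5)·2^(1−C(5,2)) = 21/512 ≈ 0.041.


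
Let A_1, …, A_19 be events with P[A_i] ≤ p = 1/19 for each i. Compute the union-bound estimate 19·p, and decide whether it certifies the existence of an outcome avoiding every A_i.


Union bound: P[∪_{i=1}^{19} A_i] ≤ Σ_i P[A_i] ≤ 19·p = 19·(1/19) = 1.
Numerically: 1 ≈ 1.0000000.
Is 1 < 1? NO.
Since the bound 1 is ≥ 1, the union bound is uninformative here; it does NOT by itself certify existence.

19·p = 1 ≈ 1.0000000; existence NOT certified by the union bound.


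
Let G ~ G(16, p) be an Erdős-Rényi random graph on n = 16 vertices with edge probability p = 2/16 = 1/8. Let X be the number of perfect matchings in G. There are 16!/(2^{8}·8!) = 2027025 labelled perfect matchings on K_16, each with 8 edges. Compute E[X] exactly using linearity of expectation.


K_16 has 16!/(2^{8}·8!) = 2027025 labelled perfect matchings.
For each such perfect matching H, let X_H = 1 if all 8 edges of H are present in G. Then P[X_H = 1] = p^{8} = (1/8)^{8} = 1/16777216.
Summing the indicators: E[X] = Σ_H E[X_H] = 2027025 · p^{8} = 2027025 · 1/16777216 = 2027025/16777216.
Numerically: E[X] ≈ 0.12082.

E[X] = 2027025 · (1/8)^{8} = 2027025/16777216 ≈ 0.12082.


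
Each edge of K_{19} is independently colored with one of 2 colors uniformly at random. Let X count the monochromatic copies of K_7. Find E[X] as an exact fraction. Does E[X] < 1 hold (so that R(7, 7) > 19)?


E[X] = C(19, 7) · 2^{1 − 21} = 50388 · 2^{−20} = 50388/1048576.
As a reduced fraction: E[X] = 12597/262144 ≈ 0.0480537.
Is E[X] < 1? YES.
Since E[X] < 1, there exists a 2-coloring of K_{19} with no monochromatic K_7; hence R(7, 7) > 19.

E[X] = 12597/262144 ≈ 0.0480537; E[X] < 1, so R(7, 7) > 19.


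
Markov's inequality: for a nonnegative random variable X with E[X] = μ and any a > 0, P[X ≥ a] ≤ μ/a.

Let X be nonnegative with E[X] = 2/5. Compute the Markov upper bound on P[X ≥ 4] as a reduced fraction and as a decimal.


μ = E[X] = 2/5, a = 4.
Markov: P[X ≥ 4] ≤ μ/a = (2/5)/4 = 1/10.
Numerically: ≈ 0.10000.
(Since a = 4 > μ = 0.40000, the bound 1/10 is < 1 and informative.)

P[X ≥ 4] ≤ 1/10 ≈ 0.10000.


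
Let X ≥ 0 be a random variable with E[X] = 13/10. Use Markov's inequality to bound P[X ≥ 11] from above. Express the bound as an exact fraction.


μ = E[X] = 13/10, a = 11.
Markov: P[X ≥ 11] ≤ μ/a = (13/10)/11 = 13/110.
Numerically: ≈ 0.118182.
(Since a = 11 > μ = 1.300000, the bound 13/110 is < 1 and informative.)

P[X ≥ 11] ≤ 13/110 ≈ 0.118182.


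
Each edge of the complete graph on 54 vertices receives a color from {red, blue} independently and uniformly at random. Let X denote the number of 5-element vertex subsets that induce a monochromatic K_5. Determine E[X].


Let X = Σ_S X_S over the C(54, 5) = 3162510 subsets S of size 5, where X_S = 1 if the K_5 on S is monochromatic.
For a fixed S, the K_5 on S has C(5, 2) = 10 edges. P[all 10 edges red] = (1/2)^10, and likewise for blue, so P[monochromatic] = 2·(1/2)^10 = 2^{1 − 10} = 1/512.
By linearity: E[X] = C(54, 5) · 2^{1 − 10} = 3162510 · 1/512 = 1581255/256.
Numerically: E[X] ≈ 6176.7773.

E[X] = C(54,5)·2^(1−C(5,2)) = 1581255/256 ≈ 6176.7773.


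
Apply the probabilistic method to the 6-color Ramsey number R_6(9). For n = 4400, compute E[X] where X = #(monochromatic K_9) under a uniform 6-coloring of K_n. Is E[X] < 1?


E[X] = C(4400, 9) · 6^{1 − 36} = 1689489304164437494711163600 · 6^{−35} = 1689489304164437494711163600/1719070799748422591028658176.
As a reduced fraction: E[X] = 105593081510277343419447725/107441924984276411939291136 ≈ 0.9827922.
Is E[X] < 1? YES.
Since E[X] < 1, there exists a 6-coloring of K_{4400} with no monochromatic K_9; hence R_6(9) > 4400.

E[X] = 105593081510277343419447725/107441924984276411939291136 ≈ 0.9827922; E[X] < 1, so R_6(9) > 4400.


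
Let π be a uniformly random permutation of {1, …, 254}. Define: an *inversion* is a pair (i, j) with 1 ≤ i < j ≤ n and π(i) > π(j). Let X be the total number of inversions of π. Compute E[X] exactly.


Write X = Σ X_I over the C(254, 2) = 32131 pairs i < j, with X_I the indicator of one inversion.
There are 32131 indicators.
For each fixed pair i < j, the values π(i) and π(j) are two distinct elements of {1, …, 254} in uniformly random order; by symmetry P[π(i) > π(j)] = 1/2.
By linearity: E[X] = 32131 · (1/2) = C(254, 2) · (1/2) = 32131/2 = 32131/2 ≈ 16065.5000.

E[X] = 32131/2 = 16065.5000.


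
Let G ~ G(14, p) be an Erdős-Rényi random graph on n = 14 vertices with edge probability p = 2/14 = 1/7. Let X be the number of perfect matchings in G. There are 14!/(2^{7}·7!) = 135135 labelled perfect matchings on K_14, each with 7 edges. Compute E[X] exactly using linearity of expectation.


K_14 has 14!/(2^{7}·7!) = 135135 labelled perfect matchings.
For each such perfect matching H, let X_H = 1 if all 7 edges of H are present in G. Then P[X_H = 1] = p^{7} = (1/7)^{7} = 1/823543.
Summing the indicators: E[X] = Σ_H E[X_H] = 135135 · p^{7} = 135135 · 1/823543 = 19305/117649.
Numerically: E[X] ≈ 0.16409.

E[X] = 135135 · (1/7)^{7} = 19305/117649 ≈ 0.16409.


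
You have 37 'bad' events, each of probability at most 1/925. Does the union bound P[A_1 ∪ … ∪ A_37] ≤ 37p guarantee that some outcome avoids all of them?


Union bound: P[∪_{i=1}^{37} A_i] ≤ Σ_i P[A_i] ≤ 37·p = 37·(1/925) = 1/25.
Numerically: 1/25 ≈ 0.040000.
Is 1/25 < 1? YES.
Since P[∪ A_i] ≤ 1/25 < 1, the complement has P[∩ A_i^c] ≥ 1 − 1/25 = 24/25 > 0, so some outcome avoids every A_i.

37·p = 1/25 ≈ 0.040000; existence CERTIFIED by the union bound.


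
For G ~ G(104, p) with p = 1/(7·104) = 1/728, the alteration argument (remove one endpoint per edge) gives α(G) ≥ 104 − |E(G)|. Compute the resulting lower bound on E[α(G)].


E[|E(G)|] = C(104, 2)·p = 5356 · (1/728) = 103/14.
E[α(G)] ≥ n − E[|E(G)|] = 104 − 103/14 = 1353/14.
Numerically: ≈ 96.642857.
(This is only a lower bound; the true E[α(G)] may be larger.)

E[α(G)] ≥ 1353/14 ≈ 96.642857.


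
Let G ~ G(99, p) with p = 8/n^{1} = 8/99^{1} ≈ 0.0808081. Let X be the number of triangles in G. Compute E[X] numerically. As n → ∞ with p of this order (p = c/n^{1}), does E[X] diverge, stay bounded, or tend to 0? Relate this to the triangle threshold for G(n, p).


Number of potential triangles: C(99, 3) = 156849.
Each occurs with probability p³ ≈ (0.0808081)³ ≈ 5.27672398e-04.
By linearity: E[X] = C(99, 3)·p³ ≈ 156849 · 5.27672398e-04 ≈ 82.764888.
Here α = 1, so p = 8/n is exactly at the triangle threshold p ~ 1/n. Asymptotically E[X] → c³/6 = 8³/6 = 256/3 ≈ 85.333333, a bounded constant. In this regime the triangle count is asymptotically Poisson(c³/6).

E[X] ≈ 82.764888; in regime p = Θ(1/n^{1}) E[X] stays bounded (at the triangle threshold p ~ 1/n).


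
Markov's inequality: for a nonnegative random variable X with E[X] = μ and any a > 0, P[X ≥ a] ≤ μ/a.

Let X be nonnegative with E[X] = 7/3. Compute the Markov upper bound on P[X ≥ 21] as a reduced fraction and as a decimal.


μ = E[X] = 7/3, a = 21.
Markov: P[X ≥ 21] ≤ μ/a = (7/3)/21 = 1/9.
Numerically: ≈ 0.1111.
(Since a = 21 > μ = 2.3333, the bound 1/9 is < 1 and informative.)

P[X ≥ 21] ≤ 1/9 ≈ 0.1111.


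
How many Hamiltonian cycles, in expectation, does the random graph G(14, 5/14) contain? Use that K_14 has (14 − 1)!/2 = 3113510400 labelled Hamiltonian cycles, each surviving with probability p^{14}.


K_14 has (14 − 1)!/2 = 3113510400 labelled Hamiltonian cycles.
For each such Hamiltonian cycle H, let X_H = 1 if all 14 edges of H are present in G. Then P[X_H = 1] = p^{14} = (5/14)^{14} = 6103515625/11112006825558016.
By linearity: E[X] = Σ_H E[X_H] = 3113510400 · p^{14} = 3113510400 · 6103515625/11112006825558016 = 5302276611328125/3100448333024.
Numerically: E[X] ≈ 1710.2.

E[X] = 3113510400 · (5/14)^{14} = 5302276611328125/3100448333024 ≈ 1710.2.


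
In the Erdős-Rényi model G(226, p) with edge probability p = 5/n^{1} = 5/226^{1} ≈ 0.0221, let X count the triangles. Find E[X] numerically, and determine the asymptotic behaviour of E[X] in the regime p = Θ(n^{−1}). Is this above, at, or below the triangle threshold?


Number of potential triangles: C(226, 3) = 1898400.
Each occurs with probability p³ ≈ (0.0221)³ ≈ 1.08289e-05.
By linearity: E[X] = C(226, 3)·p³ ≈ 1898400 · 1.08289e-05 ≈ 20.558.
Here α = 1, so p = 5/n is exactly at the triangle threshold p ~ 1/n. Asymptotically E[X] → c³/6 = 5³/6 = 125/6 ≈ 20.833, a bounded constant. In this regime the triangle count is asymptotically Poisson(c³/6).

E[X] ≈ 20.558; in regime p = Θ(1/n^{1}) E[X] stays bounded (at the triangle threshold p ~ 1/n).


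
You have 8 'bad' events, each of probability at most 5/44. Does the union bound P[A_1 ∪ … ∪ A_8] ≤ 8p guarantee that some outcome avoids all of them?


Union bound: P[∪_{i=1}^{8} A_i] ≤ Σ_i P[A_i] ≤ 8·p = 8·(5/44) = 10/11.
Numerically: 10/11 ≈ 0.909.
Is 10/11 < 1? YES.
Since P[∪ A_i] ≤ 10/11 < 1, the complement has P[∩ A_i^c] ≥ 1 − 10/11 = 1/11 > 0, so some outcome avoids every A_i.

8·p = 10/11 ≈ 0.909; existence CERTIFIED by the union bound.


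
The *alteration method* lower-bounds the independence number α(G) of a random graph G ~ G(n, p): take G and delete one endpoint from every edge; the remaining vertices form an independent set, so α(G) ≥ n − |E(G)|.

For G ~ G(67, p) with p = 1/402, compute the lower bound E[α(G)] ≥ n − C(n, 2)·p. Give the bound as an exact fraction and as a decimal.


E[|E(G)|] = C(67, 2)·p = 2211 · (1/402) = 11/2.
E[α(G)] ≥ n − E[|E(G)|] = 67 − 11/2 = 123/2.
Numerically: ≈ 61.500000.
(This is only a lower bound; the true E[α(G)] may be larger.)

E[α(G)] ≥ 123/2 ≈ 61.500000.


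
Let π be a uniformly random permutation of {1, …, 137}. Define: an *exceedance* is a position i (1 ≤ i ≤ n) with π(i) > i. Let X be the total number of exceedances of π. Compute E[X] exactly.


Write X = Σ_{i=1}^{137} X_i, where X_i = 1_{π(i) > i}.
For each fixed i, π(i) is uniform over {1, …, 137} (marginal of a uniform permutation), so P[π(i) > i] = (n − i)/n. Summing: Σ_{i=1}^{137} (n − i)/n = (0 + 1 + … + 136)/137 = 137(137 − 1)/(2·137) = (137 − 1)/2.
Hence E[X] = Σ_{i=1}^{137} (137 − i)/137 = 68 ≈ 68.00000.

E[X] = 68 = 68.00000.


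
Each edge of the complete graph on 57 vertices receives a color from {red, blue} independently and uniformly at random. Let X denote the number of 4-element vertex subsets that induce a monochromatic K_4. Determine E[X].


Let X = Σ_S X_S over the C(57, 4) = 395010 subsets S of size 4, where X_S = 1 if the K_4 on S is monochromatic.
For a fixed S, the K_4 on S has C(4, 2) = 6 edges. P[all 6 edges red] = (1/2)^6, and likewise for blue, so P[monochromatic] = 2·(1/2)^6 = 2^{1 − 6} = 1/32.
Summing: E[X] = C(57, 4) · 2^{1 − 6} = 395010 · 1/32 = 197505/16.
Numerically: E[X] ≈ 12344.06250.

E[X] = C(57,4)·2^(1−C(4,2)) = 197505/16 ≈ 12344.06250.


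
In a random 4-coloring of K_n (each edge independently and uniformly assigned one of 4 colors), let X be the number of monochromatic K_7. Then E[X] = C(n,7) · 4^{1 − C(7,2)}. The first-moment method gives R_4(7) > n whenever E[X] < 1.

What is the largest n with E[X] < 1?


We need C(n, 7) · 4^{1 − 21} < 1, i.e. C(n, 7) < 4^{21 − 1} = 1099511627776.
Check values of n near the boundary:
  n = 175: C(175, 7) = 883208107275; 883208107275 < 1099511627776? YES
  n = 176: C(176, 7) = 919790691600; 919790691600 < 1099511627776? YES
  n = 177: C(177, 7) = 957664425960; 957664425960 < 1099511627776? YES
  n = 178: C(178, 7) = 996867063280; 996867063280 < 1099511627776? YES
  n = 179: C(179, 7) = 1037437234460; 1037437234460 < 1099511627776? YES
  n = 180: C(180, 7) = 1079414463600; 1079414463600 < 1099511627776? YES
  n = 181: C(181, 7) = 1122839183400; 1122839183400 < 1099511627776? NO
The largest n with C(n, 7) < 1099511627776 is n = 180 (where E[X] = 67463403975/68719476736 ≈ 0.98172). Hence R_4(7) > 180, i.e. R_4(7) ≥ 181.

Largest n = 180; hence R_4(7) > 180.


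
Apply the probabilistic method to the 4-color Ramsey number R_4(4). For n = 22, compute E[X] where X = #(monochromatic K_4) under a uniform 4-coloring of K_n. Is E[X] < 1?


E[X] = C(22, 4) · 4^{1 − 6} = 7315 · 4^{−5} = 7315/1024.
As a reduced fraction: E[X] = 7315/1024 ≈ 7.144.
Is E[X] < 1? NO.
Since E[X] ≥ 1, the first-moment bound is inconclusive at n = 22; it does NOT by itself certify R_4(4) > 22.

E[X] = 7315/1024 ≈ 7.144; E[X] ≥ 1; first-moment method inconclusive here.


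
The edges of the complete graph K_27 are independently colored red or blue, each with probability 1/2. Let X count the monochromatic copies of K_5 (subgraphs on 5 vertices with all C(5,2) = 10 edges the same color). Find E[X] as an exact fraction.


Let X = Σ_S X_S over the C(27, 5) = 80730 subsets S of size 5, where X_S = 1 if the K_5 on S is monochromatic.
For a fixed S, the K_5 on S has C(5, 2) = 10 edges. P[all 10 edges red] = (1/2)^10, and likewise for blue, so P[monochromatic] = 2·(1/2)^10 = 2^{1 − 10} = 1/512.
By linearity: E[X] = C(27, 5) · 2^{1 − 10} = 80730 · 1/512 = 40365/256.
Numerically: E[X] ≈ 157.675781.

E[X] = C(27,5)·2^(1−C(5,2)) = 40365/256 ≈ 157.675781.


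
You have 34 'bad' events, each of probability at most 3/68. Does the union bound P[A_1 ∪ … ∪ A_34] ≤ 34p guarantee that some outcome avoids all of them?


Union bound: P[∪_{i=1}^{34} A_i] ≤ Σ_i P[A_i] ≤ 34·p = 34·(3/68) = 3/2.
Numerically: 3/2 ≈ 1.500.
Is 3/2 < 1? NO.
Since the bound 3/2 is ≥ 1, the union bound is uninformative here; it does NOT by itself certify existence.

34·p = 3/2 ≈ 1.500; existence NOT certified by the union bound.


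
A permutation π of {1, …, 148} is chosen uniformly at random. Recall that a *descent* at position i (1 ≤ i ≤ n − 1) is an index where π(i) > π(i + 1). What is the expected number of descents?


Write X = Σ X_I over i = 1, …, 147, with X_I the indicator of one descent.
There are 147 indicators.
For each fixed i, the pair (π(i), π(i+1)) is a uniformly random ordered pair of distinct values from {1, …, 148}; by symmetry P[π(i) > π(i+1)] = 1/2.
By linearity: E[X] = 147 · (1/2) = (148 − 1) · (1/2) = 147/2 ≈ 73.500000.

E[X] = 147/2 = 73.500000.


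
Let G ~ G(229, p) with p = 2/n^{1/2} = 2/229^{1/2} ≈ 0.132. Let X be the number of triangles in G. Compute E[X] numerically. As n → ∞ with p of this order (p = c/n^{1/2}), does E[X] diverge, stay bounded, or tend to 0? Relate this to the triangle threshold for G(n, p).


Number of potential triangles: C(229, 3) = 1975354.
Each occurs with probability p³ ≈ (0.132)³ ≈ 2.30854e-03.
By linearity: E[X] = C(229, 3)·p³ ≈ 1975354 · 2.30854e-03 ≈ 4560.177.
Since α = 1/2 < 1, p = c/n^{1/2} ≫ 1/n is above the triangle threshold p ~ 1/n. Asymptotically E[X] ~ (c³/6)·n^{3(1−α)} = (2³/6)·n^{1.5} → ∞; triangles are abundant w.h.p.

E[X] ≈ 4560.177; in regime p = Θ(1/n^{1/2}) E[X] diverges (above the triangle threshold p ~ 1/n).


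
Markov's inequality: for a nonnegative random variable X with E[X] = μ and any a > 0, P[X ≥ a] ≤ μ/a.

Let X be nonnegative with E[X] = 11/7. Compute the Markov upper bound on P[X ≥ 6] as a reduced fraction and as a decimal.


μ = E[X] = 11/7, a = 6.
Markov: P[X ≥ 6] ≤ μ/a = (11/7)/6 = 11/42.
Numerically: ≈ 0.261905.
(Since a = 6 > μ = 1.571429, the bound 11/42 is < 1 and informative.)

P[X ≥ 6] ≤ 11/42 ≈ 0.261905.


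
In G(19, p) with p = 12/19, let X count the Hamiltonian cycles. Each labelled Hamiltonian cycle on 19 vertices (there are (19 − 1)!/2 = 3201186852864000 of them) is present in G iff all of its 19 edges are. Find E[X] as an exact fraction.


K_19 has (19 − 1)!/2 = 3201186852864000 labelled Hamiltonian cycles.
For each such Hamiltonian cycle H, let X_H = 1 if all 19 edges of H are present in G. Then P[X_H = 1] = p^{19} = (12/19)^{19} = 319479999370622926848/1978419655660313589123979.
By linearity of expectation: E[X] = Σ_H E[X_H] = 3201186852864000 · p^{19} = 3201186852864000 · 319479999370622926848/1978419655660313589123979 = 1022715173738237107931793611292672000/1978419655660313589123979.
Numerically: E[X] ≈ 5.16935e+11.

E[X] = 3201186852864000 · (12/19)^{19} = 1022715173738237107931793611292672000/1978419655660313589123979 ≈ 5.16935e+11.


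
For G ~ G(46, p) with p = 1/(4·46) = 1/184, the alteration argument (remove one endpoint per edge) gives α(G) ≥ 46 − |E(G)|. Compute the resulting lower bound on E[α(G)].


E[|E(G)|] = C(46, 2)·p = 1035 · (1/184) = 45/8.
E[α(G)] ≥ n − E[|E(G)|] = 46 − 45/8 = 323/8.
Numerically: ≈ 40.37500.
(This is only a lower bound; the true E[α(G)] may be larger.)

E[α(G)] ≥ 323/8 ≈ 40.37500.


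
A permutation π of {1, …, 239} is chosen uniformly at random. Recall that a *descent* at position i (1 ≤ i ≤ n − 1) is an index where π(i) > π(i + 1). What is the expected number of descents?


Write X = Σ X_I over i = 1, …, 238, with X_I the indicator of one descent.
There are 238 indicators.
For each fixed i, the pair (π(i), π(i+1)) is a uniformly random ordered pair of distinct values from {1, …, 239}; by symmetry P[π(i) > π(i+1)] = 1/2.
By linearity: E[X] = 238 · (1/2) = (239 − 1) · (1/2) = 119 ≈ 119.000.

E[X] = 119 = 119.000.


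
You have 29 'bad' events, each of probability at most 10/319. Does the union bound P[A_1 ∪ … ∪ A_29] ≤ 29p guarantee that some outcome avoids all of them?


Union bound: P[∪_{i=1}^{29} A_i] ≤ Σ_i P[A_i] ≤ 29·p = 29·(10/319) = 10/11.
Numerically: 10/11 ≈ 0.9091.
Is 10/11 < 1? YES.
Since P[∪ A_i] ≤ 10/11 < 1, the complement has P[∩ A_i^c] ≥ 1 − 10/11 = 1/11 > 0, so some outcome avoids every A_i.

29·p = 10/11 ≈ 0.9091; existence CERTIFIED by the union bound.


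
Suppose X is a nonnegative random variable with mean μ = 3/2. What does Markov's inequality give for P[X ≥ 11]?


μ = E[X] = 3/2, a = 11.
Markov: P[X ≥ 11] ≤ μ/a = (3/2)/11 = 3/22.
Numerically: ≈ 0.136364.
(Since a = 11 > μ = 1.500000, the bound 3/22 is < 1 and informative.)

P[X ≥ 11] ≤ 3/22 ≈ 0.136364.


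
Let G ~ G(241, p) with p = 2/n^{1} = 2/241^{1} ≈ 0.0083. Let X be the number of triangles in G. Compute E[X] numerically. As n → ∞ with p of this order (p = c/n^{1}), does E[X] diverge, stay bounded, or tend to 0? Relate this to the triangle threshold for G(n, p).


Number of potential triangles: C(241, 3) = 2303960.
Each occurs with probability p³ ≈ (0.0083)³ ≈ 5.71530e-07.
By linearity: E[X] = C(241, 3)·p³ ≈ 2303960 · 5.71530e-07 ≈ 1.317.
Here α = 1, so p = 2/n is exactly at the triangle threshold p ~ 1/n. Asymptotically E[X] → c³/6 = 2³/6 = 4/3 ≈ 1.333, a bounded constant. In this regime the triangle count is asymptotically Poisson(c³/6).

E[X] ≈ 1.317; in regime p = Θ(1/n^{1}) E[X] stays bounded (at the triangle threshold p ~ 1/n).


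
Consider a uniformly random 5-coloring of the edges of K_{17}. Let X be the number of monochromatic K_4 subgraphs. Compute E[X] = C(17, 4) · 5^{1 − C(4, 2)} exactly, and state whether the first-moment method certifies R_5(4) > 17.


E[X] = C(17, 4) · 5^{1 − 6} = 2380 · 5^{−5} = 2380/3125.
As a reduced fraction: E[X] = 476/625 ≈ 0.7616.
Is E[X] < 1? YES.
Since E[X] < 1, there exists a 5-coloring of K_{17} with no monochromatic K_4; hence R_5(4) > 17.

E[X] = 476/625 ≈ 0.7616; E[X] < 1, so R_5(4) > 17.


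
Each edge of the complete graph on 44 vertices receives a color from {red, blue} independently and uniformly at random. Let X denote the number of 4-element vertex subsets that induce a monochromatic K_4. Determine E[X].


Let X = Σ_S X_S over the C(44, 4) = 135751 subsets S of size 4, where X_S = 1 if the K_4 on S is monochromatic.
For a fixed S, the K_4 on S has C(4, 2) = 6 edges. P[all 6 edges red] = (1/2)^6, and likewise for blue, so P[monochromatic] = 2·(1/2)^6 = 2^{1 − 6} = 1/32.
Summing: E[X] = C(44, 4) · 2^{1 − 6} = 135751 · 1/32 = 135751/32.
Numerically: E[X] ≈ 4242.2188.

E[X] = C(44,4)·2^(1−C(4,2)) = 135751/32 ≈ 4242.2188.


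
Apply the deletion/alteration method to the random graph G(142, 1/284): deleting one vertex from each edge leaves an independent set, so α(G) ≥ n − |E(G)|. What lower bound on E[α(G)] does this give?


E[|E(G)|] = C(142, 2)·p = 10011 · (1/284) = 141/4.
E[α(G)] ≥ n − E[|E(G)|] = 142 − 141/4 = 427/4.
Numerically: ≈ 106.750000.
(This is only a lower bound; the true E[α(G)] may be larger.)

E[α(G)] ≥ 427/4 ≈ 106.750000.


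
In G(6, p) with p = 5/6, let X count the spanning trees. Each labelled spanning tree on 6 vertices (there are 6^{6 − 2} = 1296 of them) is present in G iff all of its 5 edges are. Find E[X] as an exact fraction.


K_6 has 6^{6 − 2} = 1296 labelled spanning trees.
For each such spanning tree H, let X_H = 1 if all 5 edges of H are present in G. Then P[X_H = 1] = p^{5} = (5/6)^{5} = 3125/7776.
Summing the indicators: E[X] = Σ_H E[X_H] = 1296 · p^{5} = 1296 · 3125/7776 = 3125/6.
Numerically: E[X] ≈ 520.8.

E[X] = 1296 · (5/6)^{5} = 3125/6 ≈ 520.8.


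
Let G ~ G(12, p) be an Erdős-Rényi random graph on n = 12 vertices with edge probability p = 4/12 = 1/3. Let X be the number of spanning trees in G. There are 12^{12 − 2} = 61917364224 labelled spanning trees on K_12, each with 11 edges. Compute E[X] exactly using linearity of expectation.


K_12 has 12^{12 − 2} = 61917364224 labelled spanning trees.
For each such spanning tree H, let X_H = 1 if all 11 edges of H are present in G. Then P[X_H = 1] = p^{11} = (1/3)^{11} = 1/177147.
By linearity of expectation: E[X] = Σ_H E[X_H] = 61917364224 · p^{11} = 61917364224 · 1/177147 = 1048576/3.
Numerically: E[X] ≈ 3.5e+05.

E[X] = 61917364224 · (1/3)^{11} = 1048576/3 ≈ 3.5e+05.


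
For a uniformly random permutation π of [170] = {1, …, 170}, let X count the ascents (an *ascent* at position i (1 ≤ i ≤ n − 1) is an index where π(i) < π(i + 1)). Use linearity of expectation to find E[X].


Write X = Σ X_I over i = 1, …, 169, with X_I the indicator of one ascent.
There are 169 indicators.
For each fixed i, the pair (π(i), π(i+1)) is a uniformly random ordered pair of distinct values from {1, …, 170}; by symmetry P[π(i) < π(i+1)] = 1/2.
By linearity: E[X] = 169 · (1/2) = (170 − 1) · (1/2) = 169/2 ≈ 84.500.

E[X] = 169/2 = 84.500.


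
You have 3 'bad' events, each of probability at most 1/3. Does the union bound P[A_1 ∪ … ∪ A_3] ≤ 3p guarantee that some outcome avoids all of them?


Union bound: P[∪_{i=1}^{3} A_i] ≤ Σ_i P[A_i] ≤ 3·p = 3·(1/3) = 1.
Numerically: 1 ≈ 1.0000000.
Is 1 < 1? NO.
Since the bound 1 is ≥ 1, the union bound is uninformative here; it does NOT by itself certify existence.

3·p = 1 ≈ 1.0000000; existence NOT certified by the union bound.


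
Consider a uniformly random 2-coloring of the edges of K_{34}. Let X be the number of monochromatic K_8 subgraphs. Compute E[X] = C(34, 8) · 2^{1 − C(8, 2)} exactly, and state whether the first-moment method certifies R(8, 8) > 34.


E[X] = C(34, 8) · 2^{1 − 28} = 18156204 · 2^{−27} = 18156204/134217728.
As a reduced fraction: E[X] = 4539051/33554432 ≈ 0.1352743.
Is E[X] < 1? YES.
Since E[X] < 1, there exists a 2-coloring of K_{34} with no monochromatic K_8; hence R(8, 8) > 34.

E[X] = 4539051/33554432 ≈ 0.1352743; E[X] < 1, so R(8, 8) > 34.


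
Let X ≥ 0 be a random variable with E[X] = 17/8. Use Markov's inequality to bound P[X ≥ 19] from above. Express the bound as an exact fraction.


μ = E[X] = 17/8, a = 19.
Markov: P[X ≥ 19] ≤ μ/a = (17/8)/19 = 17/152.
Numerically: ≈ 0.11184.
(Since a = 19 > μ = 2.12500, the bound 17/152 is < 1 and informative.)

P[X ≥ 19] ≤ 17/152 ≈ 0.11184.


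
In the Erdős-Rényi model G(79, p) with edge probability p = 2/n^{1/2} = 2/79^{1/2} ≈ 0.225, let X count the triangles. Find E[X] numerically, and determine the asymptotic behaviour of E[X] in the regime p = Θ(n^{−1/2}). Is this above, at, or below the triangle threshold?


Number of potential triangles: C(79, 3) = 79079.
Each occurs with probability p³ ≈ (0.225)³ ≈ 1.13933e-02.
By linearity: E[X] = C(79, 3)·p³ ≈ 79079 · 1.13933e-02 ≈ 900.970.
Since α = 1/2 < 1, p = c/n^{1/2} ≫ 1/n is above the triangle threshold p ~ 1/n. Asymptotically E[X] ~ (c³/6)·n^{3(1−α)} = (2³/6)·n^{1.5} → ∞; triangles are abundant w.h.p.

E[X] ≈ 900.970; in regime p = Θ(1/n^{1/2}) E[X] diverges (above the triangle threshold p ~ 1/n).


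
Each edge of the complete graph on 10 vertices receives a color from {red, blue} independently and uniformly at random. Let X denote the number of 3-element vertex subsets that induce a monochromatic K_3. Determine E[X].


Let X = Σ_S X_S over the C(10, 3) = 120 subsets S of size 3, where X_S = 1 if the K_3 on S is monochromatic.
For a fixed S, the K_3 on S has C(3, 2) = 3 edges. P[all 3 edges red] = (1/2)^3, and likewise for blue, so P[monochromatic] = 2·(1/2)^3 = 2^{1 − 3} = 1/4.
By linearity: E[X] = C(10, 3) · 2^{1 − 3} = 120 · 1/4 = 30.
Numerically: E[X] ≈ 30.000000.

E[X] = C(10,3)·2^(1−C(3,2)) = 30 ≈ 30.000000.


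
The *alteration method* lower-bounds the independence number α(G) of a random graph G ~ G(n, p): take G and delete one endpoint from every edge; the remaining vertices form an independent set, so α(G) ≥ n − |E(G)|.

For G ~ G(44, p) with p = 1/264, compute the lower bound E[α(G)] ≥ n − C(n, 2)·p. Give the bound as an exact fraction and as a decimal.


E[|E(G)|] = C(44, 2)·p = 946 · (1/264) = 43/12.
E[α(G)] ≥ n − E[|E(G)|] = 44 − 43/12 = 485/12.
Numerically: ≈ 40.41667.
(This is only a lower bound; the true E[α(G)] may be larger.)

E[α(G)] ≥ 485/12 ≈ 40.41667.


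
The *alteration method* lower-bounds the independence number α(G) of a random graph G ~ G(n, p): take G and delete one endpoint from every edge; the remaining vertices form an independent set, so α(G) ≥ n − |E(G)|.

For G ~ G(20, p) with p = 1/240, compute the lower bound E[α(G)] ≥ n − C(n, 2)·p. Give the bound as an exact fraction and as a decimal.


E[|E(G)|] = C(20, 2)·p = 190 · (1/240) = 19/24.
E[α(G)] ≥ n − E[|E(G)|] = 20 − 19/24 = 461/24.
Numerically: ≈ 19.208.
(This is only a lower bound; the true E[α(G)] may be larger.)

E[α(G)] ≥ 461/24 ≈ 19.208.


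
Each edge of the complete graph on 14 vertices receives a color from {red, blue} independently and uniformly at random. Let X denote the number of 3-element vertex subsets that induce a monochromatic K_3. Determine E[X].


Let X = Σ_S X_S over the C(14, 3) = 364 subsets S of size 3, where X_S = 1 if the K_3 on S is monochromatic.
For a fixed S, the K_3 on S has C(3, 2) = 3 edges. P[all 3 edges red] = (1/2)^3, and likewise for blue, so P[monochromatic] = 2·(1/2)^3 = 2^{1 − 3} = 1/4.
Summing: E[X] = C(14, 3) · 2^{1 − 3} = 364 · 1/4 = 91.
Numerically: E[X] ≈ 91.000.

E[X] = C(14,3)·2^(1−C(3,2)) = 91 ≈ 91.000.


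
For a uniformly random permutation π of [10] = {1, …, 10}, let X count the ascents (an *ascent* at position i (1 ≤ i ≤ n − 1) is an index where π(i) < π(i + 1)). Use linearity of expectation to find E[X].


Write X = Σ X_I over i = 1, …, 9, with X_I the indicator of one ascent.
There are 9 indicators.
For each fixed i, the pair (π(i), π(i+1)) is a uniformly random ordered pair of distinct values from {1, …, 10}; by symmetry P[π(i) < π(i+1)] = 1/2.
By linearity: E[X] = 9 · (1/2) = (10 − 1) · (1/2) = 9/2 ≈ 4.500.

E[X] = 9/2 = 4.500.


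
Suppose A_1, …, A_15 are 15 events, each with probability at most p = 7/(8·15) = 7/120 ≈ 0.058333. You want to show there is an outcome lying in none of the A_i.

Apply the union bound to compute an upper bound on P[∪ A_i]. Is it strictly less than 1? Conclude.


Union bound: P[∪_{i=1}^{15} A_i] ≤ Σ_i P[A_i] ≤ 15·p = 15·(7/120) = 7/8.
Numerically: 7/8 ≈ 0.875000.
Is 7/8 < 1? YES.
Since P[∪ A_i] ≤ 7/8 < 1, the complement has P[∩ A_i^c] ≥ 1 − 7/8 = 1/8 > 0, so some outcome avoids every A_i.

15·p = 7/8 ≈ 0.875000; existence CERTIFIED by the union bound.


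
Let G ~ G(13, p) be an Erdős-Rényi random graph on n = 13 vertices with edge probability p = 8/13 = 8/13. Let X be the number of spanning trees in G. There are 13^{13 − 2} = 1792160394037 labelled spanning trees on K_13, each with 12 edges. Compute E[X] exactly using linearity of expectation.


K_13 has 13^{13 − 2} = 1792160394037 labelled spanning trees.
For each such spanning tree H, let X_H = 1 if all 12 edges of H are present in G. Then P[X_H = 1] = p^{12} = (8/13)^{12} = 68719476736/23298085122481.
Summing the indicators: E[X] = Σ_H E[X_H] = 1792160394037 · p^{12} = 1792160394037 · 68719476736/23298085122481 = 68719476736/13.
Numerically: E[X] ≈ 5.29e+09.

E[X] = 1792160394037 · (8/13)^{12} = 68719476736/13 ≈ 5.29e+09.


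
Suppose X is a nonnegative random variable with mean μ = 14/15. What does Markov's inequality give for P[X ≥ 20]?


μ = E[X] = 14/15, a = 20.
Markov: P[X ≥ 20] ≤ μ/a = (14/15)/20 = 7/150.
Numerically: ≈ 0.04667.
(Since a = 20 > μ = 0.93333, the bound 7/150 is < 1 and informative.)

P[X ≥ 20] ≤ 7/150 ≈ 0.04667.


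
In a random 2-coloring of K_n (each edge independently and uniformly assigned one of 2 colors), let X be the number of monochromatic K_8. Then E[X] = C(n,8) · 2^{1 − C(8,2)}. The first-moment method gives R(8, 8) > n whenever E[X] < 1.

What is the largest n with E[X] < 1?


We need C(n, 8) · 2^{1 − 28} < 1, i.e. C(n, 8) < 2^{28 − 1} = 134217728.
Check values of n near the boundary:
  n = 41: C(41, 8) = 95548245; 95548245 < 134217728? YES
  n = 42: C(42, 8) = 118030185; 118030185 < 134217728? YES
  n = 43: C(43, 8) = 145008513; 145008513 < 134217728? NO
  n = 44: C(44, 8) = 177232627; 177232627 < 134217728? NO
The largest n with C(n, 8) < 134217728 is n = 42 (where E[X] = 118030185/134217728 ≈ 0.87939). Hence R(8, 8) > 42, i.e. R(8, 8) ≥ 43.

Largest n = 42; hence R(8, 8) > 42.


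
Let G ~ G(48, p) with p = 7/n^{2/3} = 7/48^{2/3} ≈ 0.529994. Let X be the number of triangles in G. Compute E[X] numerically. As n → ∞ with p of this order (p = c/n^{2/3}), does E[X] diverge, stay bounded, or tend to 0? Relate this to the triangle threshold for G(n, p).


Number of potential triangles: C(48, 3) = 17296.
Each occurs with probability p³ ≈ (0.529994)³ ≈ 1.48871528e-01.
By linearity: E[X] = C(48, 3)·p³ ≈ 17296 · 1.48871528e-01 ≈ 2574.881944.
Since α = 2/3 < 1, p = c/n^{2/3} ≫ 1/n is above the triangle threshold p ~ 1/n. Asymptotically E[X] ~ (c³/6)·n^{3(1−α)} = (7³/6)·n^{1} → ∞; triangles are abundant w.h.p.

E[X] ≈ 2574.881944; in regime p = Θ(1/n^{2/3}) E[X] diverges (above the triangle threshold p ~ 1/n).


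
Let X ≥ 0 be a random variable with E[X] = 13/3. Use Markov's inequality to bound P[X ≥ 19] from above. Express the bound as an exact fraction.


μ = E[X] = 13/3, a = 19.
Markov: P[X ≥ 19] ≤ μ/a = (13/3)/19 = 13/57.
Numerically: ≈ 0.2281.
(Since a = 19 > μ = 4.3333, the bound 13/57 is < 1 and informative.)

P[X ≥ 19] ≤ 13/57 ≈ 0.2281.


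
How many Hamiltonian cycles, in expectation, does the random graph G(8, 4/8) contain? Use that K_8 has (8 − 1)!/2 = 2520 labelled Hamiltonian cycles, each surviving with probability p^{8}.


K_8 has (8 − 1)!/2 = 2520 labelled Hamiltonian cycles.
For each such Hamiltonian cycle H, let X_H = 1 if all 8 edges of H are present in G. Then P[X_H = 1] = p^{8} = (1/2)^{8} = 1/256.
By linearity: E[X] = Σ_H E[X_H] = 2520 · p^{8} = 2520 · 1/256 = 315/32.
Numerically: E[X] ≈ 9.8438.

E[X] = 2520 · (1/2)^{8} = 315/32 ≈ 9.8438.


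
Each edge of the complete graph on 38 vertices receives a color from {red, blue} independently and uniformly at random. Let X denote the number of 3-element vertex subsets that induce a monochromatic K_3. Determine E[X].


Let X = Σ_S X_S over the C(38, 3) = 8436 subsets S of size 3, where X_S = 1 if the K_3 on S is monochromatic.
For a fixed S, the K_3 on S has C(3, 2) = 3 edges. P[all 3 edges red] = (1/2)^3, and likewise for blue, so P[monochromatic] = 2·(1/2)^3 = 2^{1 − 3} = 1/4.
By linearity: E[X] = C(38, 3) · 2^{1 − 3} = 8436 · 1/4 = 2109.
Numerically: E[X] ≈ 2109.00000.

E[X] = C(38,3)·2^(1−C(3,2)) = 2109 ≈ 2109.00000.


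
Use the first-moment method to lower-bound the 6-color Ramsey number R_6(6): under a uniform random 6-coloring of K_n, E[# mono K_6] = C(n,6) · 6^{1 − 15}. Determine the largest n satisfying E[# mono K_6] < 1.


We need C(n, 6) · 6^{1 − 15} < 1, i.e. C(n, 6) < 6^{15 − 1} = 78364164096.
Check values of n near the boundary:
  n = 196: C(196, 6) = 72887293024; 72887293024 < 78364164096? YES
  n = 197: C(197, 6) = 75176946208; 75176946208 < 78364164096? YES
  n = 198: C(198, 6) = 77526225777; 77526225777 < 78364164096? YES
  n = 199: C(199, 6) = 79936367511; 79936367511 < 78364164096? NO
  n = 200: C(200, 6) = 82408626300; 82408626300 < 78364164096? NO
  n = 201: C(201, 6) = 84944276340; 84944276340 < 78364164096? NO
The largest n with C(n, 6) < 78364164096 is n = 198 (where E[X] = 25842075259/26121388032 ≈ 0.9893071). Hence R_6(6) > 198, i.e. R_6(6) ≥ 199.

Largest n = 198; hence R_6(6) > 198.


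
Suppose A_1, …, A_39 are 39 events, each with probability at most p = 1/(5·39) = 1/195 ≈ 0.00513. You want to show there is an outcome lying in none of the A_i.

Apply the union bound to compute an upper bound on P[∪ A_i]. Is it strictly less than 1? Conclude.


Union bound: P[∪_{i=1}^{39} A_i] ≤ Σ_i P[A_i] ≤ 39·p = 39·(1/195) = 1/5.
Numerically: 1/5 ≈ 0.20000.
Is 1/5 < 1? YES.
Since P[∪ A_i] ≤ 1/5 < 1, the complement has P[∩ A_i^c] ≥ 1 − 1/5 = 4/5 > 0, so some outcome avoids every A_i.

39·p = 1/5 ≈ 0.20000; existence CERTIFIED by the union bound.


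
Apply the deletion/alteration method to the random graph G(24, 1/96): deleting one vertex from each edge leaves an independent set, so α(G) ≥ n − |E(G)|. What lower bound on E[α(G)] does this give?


E[|E(G)|] = C(24, 2)·p = 276 · (1/96) = 23/8.
E[α(G)] ≥ n − E[|E(G)|] = 24 − 23/8 = 169/8.
Numerically: ≈ 21.12500.
(This is only a lower bound; the true E[α(G)] may be larger.)

E[α(G)] ≥ 169/8 ≈ 21.12500.


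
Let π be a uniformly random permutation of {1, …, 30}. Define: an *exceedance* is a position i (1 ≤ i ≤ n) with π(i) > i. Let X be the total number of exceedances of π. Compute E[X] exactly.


Write X = Σ_{i=1}^{30} X_i, where X_i = 1_{π(i) > i}.
For each fixed i, π(i) is uniform over {1, …, 30} (marginal of a uniform permutation), so P[π(i) > i] = (n − i)/n. Summing: Σ_{i=1}^{30} (n − i)/n = (0 + 1 + … + 29)/30 = 30(30 − 1)/(2·30) = (30 − 1)/2.
Hence E[X] = Σ_{i=1}^{30} (30 − i)/30 = 29/2 ≈ 14.500000.

E[X] = 29/2 = 14.500000.


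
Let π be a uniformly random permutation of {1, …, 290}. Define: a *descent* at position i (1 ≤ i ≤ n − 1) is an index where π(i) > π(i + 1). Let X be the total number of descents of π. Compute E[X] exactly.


Write X = Σ X_I over i = 1, …, 289, with X_I the indicator of one descent.
There are 289 indicators.
For each fixed i, the pair (π(i), π(i+1)) is a uniformly random ordered pair of distinct values from {1, …, 290}; by symmetry P[π(i) > π(i+1)] = 1/2.
By linearity: E[X] = 289 · (1/2) = (290 − 1) · (1/2) = 289/2 ≈ 144.50000.

E[X] = 289/2 = 144.50000.


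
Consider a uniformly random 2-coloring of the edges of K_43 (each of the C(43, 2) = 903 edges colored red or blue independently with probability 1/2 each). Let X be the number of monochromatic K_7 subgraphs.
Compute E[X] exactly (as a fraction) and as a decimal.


Let X = Σ_S X_S over the C(43, 7) = 32224114 subsets S of size 7, where X_S = 1 if the K_7 on S is monochromatic.
For a fixed S, the K_7 on S has C(7, 2) = 21 edges. P[all 21 edges red] = (1/2)^21, and likewise for blue, so P[monochromatic] = 2·(1/2)^21 = 2^{1 − 21} = 1/1048576.
By linearity: E[X] = C(43, 7) · 2^{1 − 21} = 32224114 · 1/1048576 = 16112057/524288.
Numerically: E[X] ≈ 30.73131.

E[X] = C(43,7)·2^(1−C(7,2)) = 16112057/524288 ≈ 30.73131.


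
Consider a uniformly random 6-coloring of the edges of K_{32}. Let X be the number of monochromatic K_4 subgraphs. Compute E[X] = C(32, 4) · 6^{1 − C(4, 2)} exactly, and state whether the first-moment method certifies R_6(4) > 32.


E[X] = C(32, 4) · 6^{1 − 6} = 35960 · 6^{−5} = 35960/7776.
As a reduced fraction: E[X] = 4495/972 ≈ 4.62449.
Is E[X] < 1? NO.
Since E[X] ≥ 1, the first-moment bound is inconclusive at n = 32; it does NOT by itself certify R_6(4) > 32.

E[X] = 4495/972 ≈ 4.62449; E[X] ≥ 1; first-moment method inconclusive here.


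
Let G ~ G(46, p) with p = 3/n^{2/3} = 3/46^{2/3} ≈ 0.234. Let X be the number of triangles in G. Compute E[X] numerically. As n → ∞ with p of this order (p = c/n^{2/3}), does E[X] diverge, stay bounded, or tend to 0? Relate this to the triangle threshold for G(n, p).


Number of potential triangles: C(46, 3) = 15180.
Each occurs with probability p³ ≈ (0.234)³ ≈ 1.27599e-02.
By linearity: E[X] = C(46, 3)·p³ ≈ 15180 · 1.27599e-02 ≈ 193.696.
Since α = 2/3 < 1, p = c/n^{2/3} ≫ 1/n is above the triangle threshold p ~ 1/n. Asymptotically E[X] ~ (c³/6)·n^{3(1−α)} = (3³/6)·n^{1} → ∞; triangles are abundant w.h.p.

E[X] ≈ 193.696; in regime p = Θ(1/n^{2/3}) E[X] diverges (above the triangle threshold p ~ 1/n).
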